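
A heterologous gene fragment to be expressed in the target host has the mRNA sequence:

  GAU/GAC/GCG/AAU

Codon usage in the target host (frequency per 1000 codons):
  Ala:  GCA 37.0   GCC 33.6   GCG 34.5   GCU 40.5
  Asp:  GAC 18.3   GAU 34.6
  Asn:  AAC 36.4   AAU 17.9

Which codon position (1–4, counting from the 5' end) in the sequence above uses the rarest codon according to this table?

4

Codon 1 GAU (Asp): 34.6 per 1000.
Codon 2 GAC (Asp): 18.3 per 1000.
Codon 3 GCG (Ala): 34.5 per 1000.
Codon 4 AAU (Asn): 17.9 per 1000.
Lowest frequency is 17.9 at codon 4.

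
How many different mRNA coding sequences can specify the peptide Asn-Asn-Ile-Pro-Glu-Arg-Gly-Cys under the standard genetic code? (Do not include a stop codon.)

Asn: 2 codons.
Asn: 2 codons.
Ile: 3 codons.
Pro: 4 codons.
Glu: 2 codons.
Arg: 6 codons.
Gly: 4 codons.
Cys: 2 codons.
2 × 2 × 3 × 4 × 2 × 6 × 4 × 2 = 4608.

4608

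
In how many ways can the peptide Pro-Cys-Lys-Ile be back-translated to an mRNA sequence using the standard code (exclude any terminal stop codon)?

Pro: 4 codons.
Cys: 2 codons.
Lys: 2 codons.
Ile: 3 codons.
4 × 2 × 2 × 3 = 48.

48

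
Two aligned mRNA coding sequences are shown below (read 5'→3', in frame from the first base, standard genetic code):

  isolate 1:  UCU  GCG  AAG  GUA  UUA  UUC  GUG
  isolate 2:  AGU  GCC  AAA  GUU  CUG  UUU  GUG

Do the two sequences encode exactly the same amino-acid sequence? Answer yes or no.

yes

Codon 1: UCU Ser / AGU Ser — synonymous.
Codon 2: GCG Ala / GCC Ala — synonymous.
Codon 3: AAG Lys / AAA Lys — synonymous.
Codon 4: GUA Val / GUU Val — synonymous.
Codon 5: UUA Leu / CUG Leu — synonymous.
Codon 6: UUC Phe / UUU Phe — synonymous.
Codon 7: GUG Val / GUG Val — identical.
Nonsynonymous differences: 0 → same protein.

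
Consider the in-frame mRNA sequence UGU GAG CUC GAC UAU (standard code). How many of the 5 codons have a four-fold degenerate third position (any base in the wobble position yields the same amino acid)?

Codon 1 UGU (Cys): third position 2-fold.
Codon 2 GAG (Glu): third position 2-fold.
Codon 3 CUC (Leu): third position 4-fold.
Codon 4 GAC (Asp): third position 2-fold.
Codon 5 UAU (Tyr): third position 2-fold.
Four-fold degenerate third positions: 1.

1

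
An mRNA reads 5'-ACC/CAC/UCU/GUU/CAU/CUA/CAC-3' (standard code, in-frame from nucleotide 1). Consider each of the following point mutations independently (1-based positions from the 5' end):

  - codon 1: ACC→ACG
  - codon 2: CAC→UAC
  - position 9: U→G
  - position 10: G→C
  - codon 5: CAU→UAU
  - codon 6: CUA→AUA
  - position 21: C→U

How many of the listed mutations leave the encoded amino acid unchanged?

3

Codon 1: ACC (Thr) → ACG (Thr) — synonymous.
Codon 2: CAC (His) → UAC (Tyr) — missense.
Codon 3: UCU (Ser) → UCG (Ser) — synonymous.
Codon 4: GUU (Val) → CUU (Leu) — missense.
Codon 5: CAU (His) → UAU (Tyr) — missense.
Codon 6: CUA (Leu) → AUA (Ile) — missense.
Codon 7: CAC (His) → CAU (His) — synonymous.
Synonymous: 3 of 7.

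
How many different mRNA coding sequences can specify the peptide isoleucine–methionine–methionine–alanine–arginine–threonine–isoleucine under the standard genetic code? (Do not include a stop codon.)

Ile: 3 codons.
Met: 1 codon.
Met: 1 codon.
Ala: 4 codons.
Arg: 6 codons.
Thr: 4 codons.
Ile: 3 codons.
3 × 1 × 1 × 4 × 6 × 4 × 3 = 864.

864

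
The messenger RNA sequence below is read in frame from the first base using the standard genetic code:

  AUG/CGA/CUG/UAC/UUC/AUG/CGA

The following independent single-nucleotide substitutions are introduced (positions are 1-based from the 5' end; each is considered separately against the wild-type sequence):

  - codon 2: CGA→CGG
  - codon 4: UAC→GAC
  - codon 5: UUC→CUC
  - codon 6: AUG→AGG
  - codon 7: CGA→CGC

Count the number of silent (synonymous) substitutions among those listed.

2

Codon 2: CGA (Arg) → CGG (Arg) — synonymous.
Codon 4: UAC (Tyr) → GAC (Asp) — missense.
Codon 5: UUC (Phe) → CUC (Leu) — missense.
Codon 6: AUG (Met) → AGG (Arg) — missense.
Codon 7: CGA (Arg) → CGC (Arg) — synonymous.
Synonymous: 2 of 5.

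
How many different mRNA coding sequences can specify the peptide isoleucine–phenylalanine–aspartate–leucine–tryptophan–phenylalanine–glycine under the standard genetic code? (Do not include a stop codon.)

Ile: 3 codons.
Phe: 2 codons.
Asp: 2 codons.
Leu: 6 codons.
Trp: 1 codon.
Phe: 2 codons.
Gly: 4 codons.
3 × 2 × 2 × 6 × 1 × 2 × 4 = 576.

576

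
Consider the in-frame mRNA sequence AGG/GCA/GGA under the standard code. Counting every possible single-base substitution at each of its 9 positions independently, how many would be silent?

Codon 1 (AGG, Arg): 2 synonymous substitutions.
Codon 2 (GCA, Ala): 3 synonymous substitutions.
Codon 3 (GGA, Gly): 3 synonymous substitutions.
Total: 2 + 3 + 3 = 8.

8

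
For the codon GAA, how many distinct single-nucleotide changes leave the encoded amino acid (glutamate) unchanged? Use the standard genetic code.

Position 1: none → 0 synonymous.
Position 2: none → 0 synonymous.
Position 3: GAG → 1 synonymous.
Total: 0 + 0 + 1 = 1.

1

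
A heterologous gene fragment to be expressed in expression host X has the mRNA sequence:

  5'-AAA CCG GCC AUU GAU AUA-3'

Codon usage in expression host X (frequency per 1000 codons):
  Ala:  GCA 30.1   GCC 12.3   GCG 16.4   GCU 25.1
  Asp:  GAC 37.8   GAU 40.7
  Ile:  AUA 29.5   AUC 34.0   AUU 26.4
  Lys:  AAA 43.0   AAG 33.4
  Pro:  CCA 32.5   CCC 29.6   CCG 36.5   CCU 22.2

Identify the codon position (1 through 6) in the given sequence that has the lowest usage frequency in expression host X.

3

Codon 1 AAA (Lys): 43.0 per 1000.
Codon 2 CCG (Pro): 36.5 per 1000.
Codon 3 GCC (Ala): 12.3 per 1000.
Codon 4 AUU (Ile): 26.4 per 1000.
Codon 5 GAU (Asp): 40.7 per 1000.
Codon 6 AUA (Ile): 29.5 per 1000.
Lowest frequency is 12.3 at codon 3.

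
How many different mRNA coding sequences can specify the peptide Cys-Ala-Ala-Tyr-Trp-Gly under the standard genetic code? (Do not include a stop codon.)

Cys: 2 codons.
Ala: 4 codons.
Ala: 4 codons.
Tyr: 2 codons.
Trp: 1 codon.
Gly: 4 codons.
2 × 4 × 4 × 2 × 1 × 4 = 256.

256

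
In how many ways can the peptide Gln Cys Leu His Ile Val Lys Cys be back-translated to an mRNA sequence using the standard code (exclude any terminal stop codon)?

2304

Gln: 2 codons.
Cys: 2 codons.
Leu: 6 codons.
His: 2 codons.
Ile: 3 codons.
Val: 4 codons.
Lys: 2 codons.
Cys: 2 codons.
2 × 2 × 6 × 2 × 3 × 4 × 2 × 2 = 2304.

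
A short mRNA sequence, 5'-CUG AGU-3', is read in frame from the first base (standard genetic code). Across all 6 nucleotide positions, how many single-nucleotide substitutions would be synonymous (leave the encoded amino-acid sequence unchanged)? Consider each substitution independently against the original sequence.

Codon 1 (CUG, Leu): 4 synonymous substitutions.
Codon 2 (AGU, Ser): 1 synonymous substitution.
Total: 4 + 1 = 5.

5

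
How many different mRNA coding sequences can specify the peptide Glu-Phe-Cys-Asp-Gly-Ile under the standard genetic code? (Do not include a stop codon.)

Glu: 2 codons.
Phe: 2 codons.
Cys: 2 codons.
Asp: 2 codons.
Gly: 4 codons.
Ile: 3 codons.
2 × 2 × 2 × 2 × 4 × 3 = 192.

192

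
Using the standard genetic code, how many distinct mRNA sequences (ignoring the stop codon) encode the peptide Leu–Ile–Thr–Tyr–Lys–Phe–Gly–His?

Leu: 6 codons.
Ile: 3 codons.
Thr: 4 codons.
Tyr: 2 codons.
Lys: 2 codons.
Phe: 2 codons.
Gly: 4 codons.
His: 2 codons.
6 × 3 × 4 × 2 × 2 × 2 × 4 × 2 = 4608.

4608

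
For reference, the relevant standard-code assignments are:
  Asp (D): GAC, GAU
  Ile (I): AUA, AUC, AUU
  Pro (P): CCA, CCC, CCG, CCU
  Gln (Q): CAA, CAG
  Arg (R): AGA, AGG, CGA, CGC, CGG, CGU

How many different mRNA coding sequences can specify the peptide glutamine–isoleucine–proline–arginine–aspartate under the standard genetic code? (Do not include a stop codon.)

Gln: 2 codons.
Ile: 3 codons.
Pro: 4 codons.
Arg: 6 codons.
Asp: 2 codons.
2 × 3 × 4 × 6 × 2 = 288.

288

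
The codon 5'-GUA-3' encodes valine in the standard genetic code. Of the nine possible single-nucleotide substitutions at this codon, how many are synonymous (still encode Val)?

3

Position 1: none → 0 synonymous.
Position 2: none → 0 synonymous.
Position 3: GUU, GUC, GUG → 3 synonymous.
Total: 0 + 0 + 3 = 3.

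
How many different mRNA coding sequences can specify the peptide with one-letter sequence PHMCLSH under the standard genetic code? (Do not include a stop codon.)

Pro: 4 codons.
His: 2 codons.
Met: 1 codon.
Cys: 2 codons.
Leu: 6 codons.
Ser: 6 codons.
His: 2 codons.
4 × 2 × 1 × 2 × 6 × 6 × 2 = 1152.

1152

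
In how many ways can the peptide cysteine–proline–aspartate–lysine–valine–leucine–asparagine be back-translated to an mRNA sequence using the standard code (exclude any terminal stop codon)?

1536

Cys: 2 codons.
Pro: 4 codons.
Asp: 2 codons.
Lys: 2 codons.
Val: 4 codons.
Leu: 6 codons.
Asn: 2 codons.
2 × 4 × 2 × 2 × 4 × 6 × 2 = 1536.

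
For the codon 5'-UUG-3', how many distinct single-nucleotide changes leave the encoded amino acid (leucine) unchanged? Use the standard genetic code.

2

Position 1: CUG → 1 synonymous.
Position 2: none → 0 synonymous.
Position 3: UUA → 1 synonymous.
Total: 1 + 0 + 1 = 2.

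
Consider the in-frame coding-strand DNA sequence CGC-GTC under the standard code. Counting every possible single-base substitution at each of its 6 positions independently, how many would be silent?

6

Codon 1 (CGC, Arg): 3 synonymous substitutions.
Codon 2 (GTC, Val): 3 synonymous substitutions.
Total: 3 + 3 = 6.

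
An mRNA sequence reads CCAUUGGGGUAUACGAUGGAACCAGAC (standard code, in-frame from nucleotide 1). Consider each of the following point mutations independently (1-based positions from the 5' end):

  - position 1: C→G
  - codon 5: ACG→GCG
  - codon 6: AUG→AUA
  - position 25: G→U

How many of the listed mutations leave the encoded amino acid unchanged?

0

Codon 1: CCA (Pro) → GCA (Ala) — missense.
Codon 5: ACG (Thr) → GCG (Ala) — missense.
Codon 6: AUG (Met) → AUA (Ile) — missense.
Codon 9: GAC (Asp) → UAC (Tyr) — missense.
Synonymous: 0 of 4.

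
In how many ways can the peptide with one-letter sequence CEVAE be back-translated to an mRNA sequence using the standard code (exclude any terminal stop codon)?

Cys: 2 codons.
Glu: 2 codons.
Val: 4 codons.
Ala: 4 codons.
Glu: 2 codons.
2 × 2 × 4 × 4 × 2 = 128.

128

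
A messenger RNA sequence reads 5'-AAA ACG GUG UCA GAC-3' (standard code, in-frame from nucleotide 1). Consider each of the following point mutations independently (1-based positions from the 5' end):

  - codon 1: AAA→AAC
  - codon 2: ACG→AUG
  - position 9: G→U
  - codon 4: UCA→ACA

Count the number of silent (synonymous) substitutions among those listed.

1

Codon 1: AAA (Lys) → AAC (Asn) — missense.
Codon 2: ACG (Thr) → AUG (Met) — missense.
Codon 3: GUG (Val) → GUU (Val) — synonymous.
Codon 4: UCA (Ser) → ACA (Thr) — missense.
Synonymous: 1 of 4.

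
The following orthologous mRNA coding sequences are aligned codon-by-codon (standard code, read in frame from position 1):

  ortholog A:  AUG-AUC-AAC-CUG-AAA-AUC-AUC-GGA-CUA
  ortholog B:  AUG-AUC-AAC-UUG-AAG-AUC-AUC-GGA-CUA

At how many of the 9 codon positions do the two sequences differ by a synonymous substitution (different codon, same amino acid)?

2

Codon 1: AUG Met / AUG Met — identical.
Codon 2: AUC Ile / AUC Ile — identical.
Codon 3: AAC Asn / AAC Asn — identical.
Codon 4: CUG Leu / UUG Leu — synonymous.
Codon 5: AAA Lys / AAG Lys — synonymous.
Codon 6: AUC Ile / AUC Ile — identical.
Codon 7: AUC Ile / AUC Ile — identical.
Codon 8: GGA Gly / GGA Gly — identical.
Codon 9: CUA Leu / CUA Leu — identical.
Synonymous differences: 2.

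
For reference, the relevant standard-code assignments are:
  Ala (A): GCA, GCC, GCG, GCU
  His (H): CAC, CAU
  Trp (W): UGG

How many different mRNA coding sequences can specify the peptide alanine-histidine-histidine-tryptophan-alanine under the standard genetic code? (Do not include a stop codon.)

64

Ala: 4 codons.
His: 2 codons.
His: 2 codons.
Trp: 1 codon.
Ala: 4 codons.
4 × 2 × 2 × 1 × 4 = 64.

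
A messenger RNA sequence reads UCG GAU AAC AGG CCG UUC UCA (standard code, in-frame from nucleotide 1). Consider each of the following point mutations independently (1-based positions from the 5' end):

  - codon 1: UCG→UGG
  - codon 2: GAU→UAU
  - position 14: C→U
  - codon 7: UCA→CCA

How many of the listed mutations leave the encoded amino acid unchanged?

0

Codon 1: UCG (Ser) → UGG (Trp) — missense.
Codon 2: GAU (Asp) → UAU (Tyr) — missense.
Codon 5: CCG (Pro) → CUG (Leu) — missense.
Codon 7: UCA (Ser) → CCA (Pro) — missense.
Synonymous: 0 of 4.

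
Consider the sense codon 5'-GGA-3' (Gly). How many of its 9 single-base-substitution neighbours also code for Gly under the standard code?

Position 1: none → 0 synonymous.
Position 2: none → 0 synonymous.
Position 3: GGT, GGC, GGG → 3 synonymous.
Total: 0 + 0 + 3 = 3.

3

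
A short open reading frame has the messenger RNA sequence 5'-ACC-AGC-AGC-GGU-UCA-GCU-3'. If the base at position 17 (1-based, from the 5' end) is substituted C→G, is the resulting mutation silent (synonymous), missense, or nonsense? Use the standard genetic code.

missense

Position 17 falls in codon 6: GCU → Ala.
After the substitution the codon is GGU → Gly.
Ala ≠ Gly, so this is a missense mutation.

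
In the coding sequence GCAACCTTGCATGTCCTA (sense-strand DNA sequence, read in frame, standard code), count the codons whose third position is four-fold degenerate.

4

Codon 1 GCA (Ala): third position 4-fold.
Codon 2 ACC (Thr): third position 4-fold.
Codon 3 TTG (Leu): third position 2-fold.
Codon 4 CAT (His): third position 2-fold.
Codon 5 GTC (Val): third position 4-fold.
Codon 6 CTA (Leu): third position 4-fold.
Four-fold degenerate third positions: 4.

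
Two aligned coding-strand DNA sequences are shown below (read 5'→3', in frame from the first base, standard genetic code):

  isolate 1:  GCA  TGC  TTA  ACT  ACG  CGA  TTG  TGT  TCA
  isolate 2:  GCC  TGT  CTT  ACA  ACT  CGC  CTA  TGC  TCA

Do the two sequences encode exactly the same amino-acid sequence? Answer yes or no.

Codon 1: GCA Ala / GCC Ala — synonymous.
Codon 2: TGC Cys / TGT Cys — synonymous.
Codon 3: TTA Leu / CTT Leu — synonymous.
Codon 4: ACT Thr / ACA Thr — synonymous.
Codon 5: ACG Thr / ACT Thr — synonymous.
Codon 6: CGA Arg / CGC Arg — synonymous.
Codon 7: TTG Leu / CTA Leu — synonymous.
Codon 8: TGT Cys / TGC Cys — synonymous.
Codon 9: TCA Ser / TCA Ser — identical.
Nonsynonymous differences: 0 → same protein.

yes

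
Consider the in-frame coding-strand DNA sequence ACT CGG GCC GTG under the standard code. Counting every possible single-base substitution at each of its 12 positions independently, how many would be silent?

Codon 1 (ACT, Thr): 3 synonymous substitutions.
Codon 2 (CGG, Arg): 4 synonymous substitutions.
Codon 3 (GCC, Ala): 3 synonymous substitutions.
Codon 4 (GTG, Val): 3 synonymous substitutions.
Total: 3 + 4 + 3 + 3 = 13.

13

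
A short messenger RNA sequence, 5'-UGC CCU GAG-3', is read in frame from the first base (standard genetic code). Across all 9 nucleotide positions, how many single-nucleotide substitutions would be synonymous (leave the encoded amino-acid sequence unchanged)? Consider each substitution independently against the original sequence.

Codon 1 (UGC, Cys): 1 synonymous substitution.
Codon 2 (CCU, Pro): 3 synonymous substitutions.
Codon 3 (GAG, Glu): 1 synonymous substitution.
Total: 1 + 3 + 1 = 5.

5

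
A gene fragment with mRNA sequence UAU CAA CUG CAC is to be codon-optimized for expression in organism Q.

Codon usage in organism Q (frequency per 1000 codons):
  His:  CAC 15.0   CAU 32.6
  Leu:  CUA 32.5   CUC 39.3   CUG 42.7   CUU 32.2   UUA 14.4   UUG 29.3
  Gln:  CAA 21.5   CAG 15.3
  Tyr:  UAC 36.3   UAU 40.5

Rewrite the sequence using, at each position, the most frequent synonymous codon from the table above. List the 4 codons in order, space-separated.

Codon 1 (Tyr): best is UAU at 40.5.
Codon 2 (Gln): best is CAA at 21.5.
Codon 3 (Leu): best is CUG at 42.7.
Codon 4 (His): best is CAU at 32.6.

UAU CAA CUG CAU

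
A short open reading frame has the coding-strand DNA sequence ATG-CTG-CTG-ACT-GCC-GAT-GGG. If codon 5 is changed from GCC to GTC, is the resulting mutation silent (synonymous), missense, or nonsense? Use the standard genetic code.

Position 14 falls in codon 5: GCC → Ala.
After the substitution the codon is GTC → Val.
Ala ≠ Val, so this is a missense mutation.

missense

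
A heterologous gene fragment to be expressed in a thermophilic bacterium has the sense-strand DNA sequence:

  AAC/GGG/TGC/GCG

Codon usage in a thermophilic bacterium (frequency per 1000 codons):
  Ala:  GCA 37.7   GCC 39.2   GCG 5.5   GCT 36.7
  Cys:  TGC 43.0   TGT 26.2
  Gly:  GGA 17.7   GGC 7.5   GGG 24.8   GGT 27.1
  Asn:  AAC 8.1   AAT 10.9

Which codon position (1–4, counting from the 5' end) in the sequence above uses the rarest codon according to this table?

Codon 1 AAC (Asn): 8.1 per 1000.
Codon 2 GGG (Gly): 24.8 per 1000.
Codon 3 TGC (Cys): 43.0 per 1000.
Codon 4 GCG (Ala): 5.5 per 1000.
Lowest frequency is 5.5 at codon 4.

4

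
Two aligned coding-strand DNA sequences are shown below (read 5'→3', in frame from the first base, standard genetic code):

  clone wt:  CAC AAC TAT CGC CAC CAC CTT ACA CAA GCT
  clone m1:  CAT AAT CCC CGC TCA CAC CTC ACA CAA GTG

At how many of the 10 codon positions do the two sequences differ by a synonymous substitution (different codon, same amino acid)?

Codon 1: CAC His / CAT His — synonymous.
Codon 2: AAC Asn / AAT Asn — synonymous.
Codon 3: TAT Tyr / CCC Pro — nonsynonymous.
Codon 4: CGC Arg / CGC Arg — identical.
Codon 5: CAC His / TCA Ser — nonsynonymous.
Codon 6: CAC His / CAC His — identical.
Codon 7: CTT Leu / CTC Leu — synonymous.
Codon 8: ACA Thr / ACA Thr — identical.
Codon 9: CAA Gln / CAA Gln — identical.
Codon 10: GCT Ala / GTG Val — nonsynonymous.
Synonymous differences: 3.

3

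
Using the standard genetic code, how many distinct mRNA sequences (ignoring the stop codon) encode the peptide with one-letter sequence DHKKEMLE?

Asp: 2 codons.
His: 2 codons.
Lys: 2 codons.
Lys: 2 codons.
Glu: 2 codons.
Met: 1 codon.
Leu: 6 codons.
Glu: 2 codons.
2 × 2 × 2 × 2 × 2 × 1 × 6 × 2 = 384.

384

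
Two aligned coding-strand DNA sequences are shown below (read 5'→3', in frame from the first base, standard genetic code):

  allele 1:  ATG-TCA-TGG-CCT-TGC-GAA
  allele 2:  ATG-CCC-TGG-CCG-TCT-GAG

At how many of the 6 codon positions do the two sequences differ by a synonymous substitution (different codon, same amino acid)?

Codon 1: ATG Met / ATG Met — identical.
Codon 2: TCA Ser / CCC Pro — nonsynonymous.
Codon 3: TGG Trp / TGG Trp — identical.
Codon 4: CCT Pro / CCG Pro — synonymous.
Codon 5: TGC Cys / TCT Ser — nonsynonymous.
Codon 6: GAA Glu / GAG Glu — synonymous.
Synonymous differences: 2.

2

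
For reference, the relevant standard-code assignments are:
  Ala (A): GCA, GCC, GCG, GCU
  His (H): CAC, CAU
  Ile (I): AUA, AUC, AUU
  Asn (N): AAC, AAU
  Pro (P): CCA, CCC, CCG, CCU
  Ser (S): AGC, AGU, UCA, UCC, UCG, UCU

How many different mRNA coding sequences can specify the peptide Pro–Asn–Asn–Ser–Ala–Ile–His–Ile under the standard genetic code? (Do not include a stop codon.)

Pro: 4 codons.
Asn: 2 codons.
Asn: 2 codons.
Ser: 6 codons.
Ala: 4 codons.
Ile: 3 codons.
His: 2 codons.
Ile: 3 codons.
4 × 2 × 2 × 6 × 4 × 3 × 2 × 3 = 6912.

6912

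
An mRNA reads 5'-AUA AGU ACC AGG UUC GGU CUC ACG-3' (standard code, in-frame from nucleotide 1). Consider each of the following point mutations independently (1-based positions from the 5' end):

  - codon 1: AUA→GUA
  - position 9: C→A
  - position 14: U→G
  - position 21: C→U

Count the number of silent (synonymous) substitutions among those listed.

Codon 1: AUA (Ile) → GUA (Val) — missense.
Codon 3: ACC (Thr) → ACA (Thr) — synonymous.
Codon 5: UUC (Phe) → UGC (Cys) — missense.
Codon 7: CUC (Leu) → CUU (Leu) — synonymous.
Synonymous: 2 of 4.

2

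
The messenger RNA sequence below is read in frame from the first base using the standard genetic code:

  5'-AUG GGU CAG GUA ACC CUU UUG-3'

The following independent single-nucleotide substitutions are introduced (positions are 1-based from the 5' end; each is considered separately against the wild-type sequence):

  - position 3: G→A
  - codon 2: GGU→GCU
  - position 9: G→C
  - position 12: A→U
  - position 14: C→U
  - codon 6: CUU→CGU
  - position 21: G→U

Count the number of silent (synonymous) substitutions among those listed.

Codon 1: AUG (Met) → AUA (Ile) — missense.
Codon 2: GGU (Gly) → GCU (Ala) — missense.
Codon 3: CAG (Gln) → CAC (His) — missense.
Codon 4: GUA (Val) → GUU (Val) — synonymous.
Codon 5: ACC (Thr) → AUC (Ile) — missense.
Codon 6: CUU (Leu) → CGU (Arg) — missense.
Codon 7: UUG (Leu) → UUU (Phe) — missense.
Synonymous: 1 of 7.

1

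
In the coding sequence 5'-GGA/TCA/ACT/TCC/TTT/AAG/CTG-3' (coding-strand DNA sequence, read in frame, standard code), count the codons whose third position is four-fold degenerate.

Codon 1 GGA (Gly): third position 4-fold.
Codon 2 TCA (Ser): third position 4-fold.
Codon 3 ACT (Thr): third position 4-fold.
Codon 4 TCC (Ser): third position 4-fold.
Codon 5 TTT (Phe): third position 2-fold.
Codon 6 AAG (Lys): third position 2-fold.
Codon 7 CTG (Leu): third position 4-fold.
Four-fold degenerate third positions: 5.

5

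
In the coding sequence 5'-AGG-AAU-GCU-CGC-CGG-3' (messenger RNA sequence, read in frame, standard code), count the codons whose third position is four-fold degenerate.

Codon 1 AGG (Arg): third position 2-fold.
Codon 2 AAU (Asn): third position 2-fold.
Codon 3 GCU (Ala): third position 4-fold.
Codon 4 CGC (Arg): third position 4-fold.
Codon 5 CGG (Arg): third position 4-fold.
Four-fold degenerate third positions: 3.

3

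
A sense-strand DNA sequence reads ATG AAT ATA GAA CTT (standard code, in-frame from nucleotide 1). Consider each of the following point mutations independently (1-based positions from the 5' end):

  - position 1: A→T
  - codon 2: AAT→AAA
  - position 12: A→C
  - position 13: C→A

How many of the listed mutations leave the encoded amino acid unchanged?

0

Codon 1: ATG (Met) → TTG (Leu) — missense.
Codon 2: AAT (Asn) → AAA (Lys) — missense.
Codon 4: GAA (Glu) → GAC (Asp) — missense.
Codon 5: CTT (Leu) → ATT (Ile) — missense.
Synonymous: 0 of 4.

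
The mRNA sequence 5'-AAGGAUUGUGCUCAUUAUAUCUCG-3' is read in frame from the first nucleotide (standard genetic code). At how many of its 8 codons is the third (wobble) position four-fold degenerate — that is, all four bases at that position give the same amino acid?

2

Codon 1 AAG (Lys): third position 2-fold.
Codon 2 GAU (Asp): third position 2-fold.
Codon 3 UGU (Cys): third position 2-fold.
Codon 4 GCU (Ala): third position 4-fold.
Codon 5 CAU (His): third position 2-fold.
Codon 6 UAU (Tyr): third position 2-fold.
Codon 7 AUC (Ile): third position 3-fold.
Codon 8 UCG (Ser): third position 4-fold.
Four-fold degenerate third positions: 2.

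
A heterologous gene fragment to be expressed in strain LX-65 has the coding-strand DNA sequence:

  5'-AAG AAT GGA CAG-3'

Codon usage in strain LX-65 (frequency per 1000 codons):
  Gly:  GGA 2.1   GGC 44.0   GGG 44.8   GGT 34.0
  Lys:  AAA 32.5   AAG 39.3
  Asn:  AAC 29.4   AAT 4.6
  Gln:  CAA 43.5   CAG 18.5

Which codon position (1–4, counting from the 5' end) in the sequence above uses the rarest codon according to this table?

3

Codon 1 AAG (Lys): 39.3 per 1000.
Codon 2 AAT (Asn): 4.6 per 1000.
Codon 3 GGA (Gly): 2.1 per 1000.
Codon 4 CAG (Gln): 18.5 per 1000.
Lowest frequency is 2.1 at codon 3.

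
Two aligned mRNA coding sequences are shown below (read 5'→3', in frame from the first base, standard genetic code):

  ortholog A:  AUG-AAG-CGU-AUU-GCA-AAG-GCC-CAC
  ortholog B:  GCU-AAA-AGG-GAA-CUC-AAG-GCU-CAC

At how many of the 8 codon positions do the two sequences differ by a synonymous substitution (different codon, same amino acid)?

Codon 1: AUG Met / GCU Ala — nonsynonymous.
Codon 2: AAG Lys / AAA Lys — synonymous.
Codon 3: CGU Arg / AGG Arg — synonymous.
Codon 4: AUU Ile / GAA Glu — nonsynonymous.
Codon 5: GCA Ala / CUC Leu — nonsynonymous.
Codon 6: AAG Lys / AAG Lys — identical.
Codon 7: GCC Ala / GCU Ala — synonymous.
Codon 8: CAC His / CAC His — identical.
Synonymous differences: 3.

3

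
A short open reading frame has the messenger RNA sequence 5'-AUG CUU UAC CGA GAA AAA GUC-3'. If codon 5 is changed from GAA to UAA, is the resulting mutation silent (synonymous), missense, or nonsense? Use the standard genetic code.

Position 13 falls in codon 5: GAA → Glu.
After the substitution the codon is UAA → Stop.
The new codon is a stop codon, so this is a nonsense mutation.

nonsense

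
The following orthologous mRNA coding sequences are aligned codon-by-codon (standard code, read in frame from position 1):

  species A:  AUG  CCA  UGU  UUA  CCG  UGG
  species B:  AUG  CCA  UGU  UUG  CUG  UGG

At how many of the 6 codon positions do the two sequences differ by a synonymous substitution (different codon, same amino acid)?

Codon 1: AUG Met / AUG Met — identical.
Codon 2: CCA Pro / CCA Pro — identical.
Codon 3: UGU Cys / UGU Cys — identical.
Codon 4: UUA Leu / UUG Leu — synonymous.
Codon 5: CCG Pro / CUG Leu — nonsynonymous.
Codon 6: UGG Trp / UGG Trp — identical.
Synonymous differences: 1.

1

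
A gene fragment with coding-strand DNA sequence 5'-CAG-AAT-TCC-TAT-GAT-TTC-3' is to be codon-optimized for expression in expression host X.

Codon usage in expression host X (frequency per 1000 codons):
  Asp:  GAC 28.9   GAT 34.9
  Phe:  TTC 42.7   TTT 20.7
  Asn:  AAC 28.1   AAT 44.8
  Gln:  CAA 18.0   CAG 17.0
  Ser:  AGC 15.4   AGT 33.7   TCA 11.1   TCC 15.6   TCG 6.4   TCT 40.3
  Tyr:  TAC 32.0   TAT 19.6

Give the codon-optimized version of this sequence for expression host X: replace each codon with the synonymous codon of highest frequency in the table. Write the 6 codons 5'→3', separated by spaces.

CAA AAT TCT TAC GAT TTC

Codon 1 (Gln): best is CAA at 18.0.
Codon 2 (Asn): best is AAT at 44.8.
Codon 3 (Ser): best is TCT at 40.3.
Codon 4 (Tyr): best is TAC at 32.0.
Codon 5 (Asp): best is GAT at 34.9.
Codon 6 (Phe): best is TTC at 42.7.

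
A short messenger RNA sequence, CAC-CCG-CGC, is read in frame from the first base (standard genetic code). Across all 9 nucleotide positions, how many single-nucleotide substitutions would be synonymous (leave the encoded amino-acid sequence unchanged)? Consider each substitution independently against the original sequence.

Codon 1 (CAC, His): 1 synonymous substitution.
Codon 2 (CCG, Pro): 3 synonymous substitutions.
Codon 3 (CGC, Arg): 3 synonymous substitutions.
Total: 1 + 3 + 3 = 7.

7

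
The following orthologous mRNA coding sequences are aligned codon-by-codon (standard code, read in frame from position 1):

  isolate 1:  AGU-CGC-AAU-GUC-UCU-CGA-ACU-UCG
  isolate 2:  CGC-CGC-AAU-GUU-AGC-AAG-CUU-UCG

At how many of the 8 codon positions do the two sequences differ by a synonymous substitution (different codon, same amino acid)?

2

Codon 1: AGU Ser / CGC Arg — nonsynonymous.
Codon 2: CGC Arg / CGC Arg — identical.
Codon 3: AAU Asn / AAU Asn — identical.
Codon 4: GUC Val / GUU Val — synonymous.
Codon 5: UCU Ser / AGC Ser — synonymous.
Codon 6: CGA Arg / AAG Lys — nonsynonymous.
Codon 7: ACU Thr / CUU Leu — nonsynonymous.
Codon 8: UCG Ser / UCG Ser — identical.
Synonymous differences: 2.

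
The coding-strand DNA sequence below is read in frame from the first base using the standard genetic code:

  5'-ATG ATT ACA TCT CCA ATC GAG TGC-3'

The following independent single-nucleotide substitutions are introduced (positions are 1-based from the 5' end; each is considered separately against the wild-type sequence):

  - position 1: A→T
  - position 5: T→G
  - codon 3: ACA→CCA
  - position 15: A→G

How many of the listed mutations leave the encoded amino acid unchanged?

1

Codon 1: ATG (Met) → TTG (Leu) — missense.
Codon 2: ATT (Ile) → AGT (Ser) — missense.
Codon 3: ACA (Thr) → CCA (Pro) — missense.
Codon 5: CCA (Pro) → CCG (Pro) — synonymous.
Synonymous: 1 of 4.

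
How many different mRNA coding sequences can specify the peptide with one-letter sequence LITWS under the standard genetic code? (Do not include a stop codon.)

Leu: 6 codons.
Ile: 3 codons.
Thr: 4 codons.
Trp: 1 codon.
Ser: 6 codons.
6 × 3 × 4 × 1 × 6 = 432.

432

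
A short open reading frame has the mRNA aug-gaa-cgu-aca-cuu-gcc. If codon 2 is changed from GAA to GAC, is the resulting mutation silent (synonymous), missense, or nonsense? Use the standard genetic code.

Position 6 falls in codon 2: GAA → Glu.
After the substitution the codon is GAC → Asp.
Glu ≠ Asp, so this is a missense mutation.

missense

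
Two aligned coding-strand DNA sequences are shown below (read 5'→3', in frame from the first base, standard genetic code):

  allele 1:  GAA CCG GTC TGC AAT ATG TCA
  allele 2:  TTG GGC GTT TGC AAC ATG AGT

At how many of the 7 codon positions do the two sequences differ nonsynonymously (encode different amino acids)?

Codon 1: GAA Glu / TTG Leu — nonsynonymous.
Codon 2: CCG Pro / GGC Gly — nonsynonymous.
Codon 3: GTC Val / GTT Val — synonymous.
Codon 4: TGC Cys / TGC Cys — identical.
Codon 5: AAT Asn / AAC Asn — synonymous.
Codon 6: ATG Met / ATG Met — identical.
Codon 7: TCA Ser / AGT Ser — synonymous.
Nonsynonymous differences: 2.

2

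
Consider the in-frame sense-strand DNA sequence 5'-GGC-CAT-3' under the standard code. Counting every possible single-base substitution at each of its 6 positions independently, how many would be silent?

Codon 1 (GGC, Gly): 3 synonymous substitutions.
Codon 2 (CAT, His): 1 synonymous substitution.
Total: 3 + 1 = 4.

4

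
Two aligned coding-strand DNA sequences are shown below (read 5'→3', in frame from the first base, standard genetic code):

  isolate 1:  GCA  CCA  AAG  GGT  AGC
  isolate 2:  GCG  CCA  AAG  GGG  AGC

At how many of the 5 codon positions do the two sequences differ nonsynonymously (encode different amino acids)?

0

Codon 1: GCA Ala / GCG Ala — synonymous.
Codon 2: CCA Pro / CCA Pro — identical.
Codon 3: AAG Lys / AAG Lys — identical.
Codon 4: GGT Gly / GGG Gly — synonymous.
Codon 5: AGC Ser / AGC Ser — identical.
Nonsynonymous differences: 0.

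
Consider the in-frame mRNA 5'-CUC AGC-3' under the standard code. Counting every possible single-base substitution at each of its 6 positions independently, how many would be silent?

4

Codon 1 (CUC, Leu): 3 synonymous substitutions.
Codon 2 (AGC, Ser): 1 synonymous substitution.
Total: 3 + 1 = 4.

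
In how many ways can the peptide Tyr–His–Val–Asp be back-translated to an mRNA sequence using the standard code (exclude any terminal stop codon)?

32

Tyr: 2 codons.
His: 2 codons.
Val: 4 codons.
Asp: 2 codons.
2 × 2 × 4 × 2 = 32.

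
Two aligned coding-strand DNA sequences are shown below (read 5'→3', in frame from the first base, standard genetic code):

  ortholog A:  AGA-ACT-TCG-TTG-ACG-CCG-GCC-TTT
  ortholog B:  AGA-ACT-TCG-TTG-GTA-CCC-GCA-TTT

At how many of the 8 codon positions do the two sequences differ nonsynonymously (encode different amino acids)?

1

Codon 1: AGA Arg / AGA Arg — identical.
Codon 2: ACT Thr / ACT Thr — identical.
Codon 3: TCG Ser / TCG Ser — identical.
Codon 4: TTG Leu / TTG Leu — identical.
Codon 5: ACG Thr / GTA Val — nonsynonymous.
Codon 6: CCG Pro / CCC Pro — synonymous.
Codon 7: GCC Ala / GCA Ala — synonymous.
Codon 8: TTT Phe / TTT Phe — identical.
Nonsynonymous differences: 1.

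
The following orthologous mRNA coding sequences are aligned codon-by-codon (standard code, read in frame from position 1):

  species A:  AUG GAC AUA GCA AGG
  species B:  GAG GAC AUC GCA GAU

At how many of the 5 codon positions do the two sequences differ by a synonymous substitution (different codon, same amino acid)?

Codon 1: AUG Met / GAG Glu — nonsynonymous.
Codon 2: GAC Asp / GAC Asp — identical.
Codon 3: AUA Ile / AUC Ile — synonymous.
Codon 4: GCA Ala / GCA Ala — identical.
Codon 5: AGG Arg / GAU Asp — nonsynonymous.
Synonymous differences: 1.

1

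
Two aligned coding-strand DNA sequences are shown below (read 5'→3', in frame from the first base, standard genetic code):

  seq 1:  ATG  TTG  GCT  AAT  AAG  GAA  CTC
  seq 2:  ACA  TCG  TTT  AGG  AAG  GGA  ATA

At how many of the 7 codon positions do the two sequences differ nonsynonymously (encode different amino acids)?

6

Codon 1: ATG Met / ACA Thr — nonsynonymous.
Codon 2: TTG Leu / TCG Ser — nonsynonymous.
Codon 3: GCT Ala / TTT Phe — nonsynonymous.
Codon 4: AAT Asn / AGG Arg — nonsynonymous.
Codon 5: AAG Lys / AAG Lys — identical.
Codon 6: GAA Glu / GGA Gly — nonsynonymous.
Codon 7: CTC Leu / ATA Ile — nonsynonymous.
Nonsynonymous differences: 6.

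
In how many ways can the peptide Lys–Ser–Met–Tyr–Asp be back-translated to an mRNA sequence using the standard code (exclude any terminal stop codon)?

Lys: 2 codons.
Ser: 6 codons.
Met: 1 codon.
Tyr: 2 codons.
Asp: 2 codons.
2 × 6 × 1 × 2 × 2 = 48.

48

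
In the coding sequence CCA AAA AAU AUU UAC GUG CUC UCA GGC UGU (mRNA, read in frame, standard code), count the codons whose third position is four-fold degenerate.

5

Codon 1 CCA (Pro): third position 4-fold.
Codon 2 AAA (Lys): third position 2-fold.
Codon 3 AAU (Asn): third position 2-fold.
Codon 4 AUU (Ile): third position 3-fold.
Codon 5 UAC (Tyr): third position 2-fold.
Codon 6 GUG (Val): third position 4-fold.
Codon 7 CUC (Leu): third position 4-fold.
Codon 8 UCA (Ser): third position 4-fold.
Codon 9 GGC (Gly): third position 4-fold.
Codon 10 UGU (Cys): third position 2-fold.
Four-fold degenerate third positions: 5.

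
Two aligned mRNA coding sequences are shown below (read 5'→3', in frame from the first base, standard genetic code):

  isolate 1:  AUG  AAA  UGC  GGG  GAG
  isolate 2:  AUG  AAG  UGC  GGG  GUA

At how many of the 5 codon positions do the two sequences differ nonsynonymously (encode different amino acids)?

Codon 1: AUG Met / AUG Met — identical.
Codon 2: AAA Lys / AAG Lys — synonymous.
Codon 3: UGC Cys / UGC Cys — identical.
Codon 4: GGG Gly / GGG Gly — identical.
Codon 5: GAG Glu / GUA Val — nonsynonymous.
Nonsynonymous differences: 1.

1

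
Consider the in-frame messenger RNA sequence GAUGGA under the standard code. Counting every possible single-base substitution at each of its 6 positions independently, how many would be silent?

4

Codon 1 (GAU, Asp): 1 synonymous substitution.
Codon 2 (GGA, Gly): 3 synonymous substitutions.
Total: 1 + 3 = 4.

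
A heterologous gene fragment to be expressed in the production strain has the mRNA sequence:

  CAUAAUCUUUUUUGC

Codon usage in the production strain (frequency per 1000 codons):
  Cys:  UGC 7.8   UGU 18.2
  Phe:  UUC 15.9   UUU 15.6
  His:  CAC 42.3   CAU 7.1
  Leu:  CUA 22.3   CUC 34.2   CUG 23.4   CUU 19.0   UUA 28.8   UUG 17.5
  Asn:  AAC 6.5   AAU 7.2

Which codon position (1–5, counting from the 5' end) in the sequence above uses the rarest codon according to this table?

Codon 1 CAU (His): 7.1 per 1000.
Codon 2 AAU (Asn): 7.2 per 1000.
Codon 3 CUU (Leu): 19.0 per 1000.
Codon 4 UUU (Phe): 15.6 per 1000.
Codon 5 UGC (Cys): 7.8 per 1000.
Lowest frequency is 7.1 at codon 1.

1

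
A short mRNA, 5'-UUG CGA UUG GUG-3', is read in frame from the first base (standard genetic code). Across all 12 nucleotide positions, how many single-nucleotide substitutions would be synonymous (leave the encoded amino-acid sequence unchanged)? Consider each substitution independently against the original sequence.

Codon 1 (UUG, Leu): 2 synonymous substitutions.
Codon 2 (CGA, Arg): 4 synonymous substitutions.
Codon 3 (UUG, Leu): 2 synonymous substitutions.
Codon 4 (GUG, Val): 3 synonymous substitutions.
Total: 2 + 4 + 2 + 3 = 11.

11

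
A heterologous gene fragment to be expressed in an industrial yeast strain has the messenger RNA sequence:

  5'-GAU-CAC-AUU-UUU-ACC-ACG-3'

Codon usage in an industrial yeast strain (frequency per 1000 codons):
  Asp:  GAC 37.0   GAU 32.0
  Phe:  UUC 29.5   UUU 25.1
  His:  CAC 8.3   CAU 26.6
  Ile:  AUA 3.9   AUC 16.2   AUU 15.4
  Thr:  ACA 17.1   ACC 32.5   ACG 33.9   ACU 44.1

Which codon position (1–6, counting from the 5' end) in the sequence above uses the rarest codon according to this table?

2

Codon 1 GAU (Asp): 32.0 per 1000.
Codon 2 CAC (His): 8.3 per 1000.
Codon 3 AUU (Ile): 15.4 per 1000.
Codon 4 UUU (Phe): 25.1 per 1000.
Codon 5 ACC (Thr): 32.5 per 1000.
Codon 6 ACG (Thr): 33.9 per 1000.
Lowest frequency is 8.3 at codon 2.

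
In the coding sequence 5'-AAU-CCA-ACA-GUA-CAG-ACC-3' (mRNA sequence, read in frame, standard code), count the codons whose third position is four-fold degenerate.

4

Codon 1 AAU (Asn): third position 2-fold.
Codon 2 CCA (Pro): third position 4-fold.
Codon 3 ACA (Thr): third position 4-fold.
Codon 4 GUA (Val): third position 4-fold.
Codon 5 CAG (Gln): third position 2-fold.
Codon 6 ACC (Thr): third position 4-fold.
Four-fold degenerate third positions: 4.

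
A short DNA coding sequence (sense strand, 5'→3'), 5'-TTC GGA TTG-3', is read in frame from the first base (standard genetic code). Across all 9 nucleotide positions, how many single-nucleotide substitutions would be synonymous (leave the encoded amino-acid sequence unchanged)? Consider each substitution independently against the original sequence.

Codon 1 (TTC, Phe): 1 synonymous substitution.
Codon 2 (GGA, Gly): 3 synonymous substitutions.
Codon 3 (TTG, Leu): 2 synonymous substitutions.
Total: 1 + 3 + 2 = 6.

6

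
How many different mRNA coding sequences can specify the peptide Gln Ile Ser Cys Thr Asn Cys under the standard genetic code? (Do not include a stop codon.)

Gln: 2 codons.
Ile: 3 codons.
Ser: 6 codons.
Cys: 2 codons.
Thr: 4 codons.
Asn: 2 codons.
Cys: 2 codons.
2 × 3 × 6 × 2 × 4 × 2 × 2 = 1152.

1152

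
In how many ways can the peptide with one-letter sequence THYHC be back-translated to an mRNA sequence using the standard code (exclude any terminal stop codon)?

64

Thr: 4 codons.
His: 2 codons.
Tyr: 2 codons.
His: 2 codons.
Cys: 2 codons.
4 × 2 × 2 × 2 × 2 = 64.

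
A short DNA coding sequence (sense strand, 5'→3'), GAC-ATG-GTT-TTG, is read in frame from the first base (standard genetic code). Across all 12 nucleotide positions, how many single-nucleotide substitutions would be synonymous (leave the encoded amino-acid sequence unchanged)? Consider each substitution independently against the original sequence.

6

Codon 1 (GAC, Asp): 1 synonymous substitution.
Codon 2 (ATG, Met): 0 synonymous substitutions.
Codon 3 (GTT, Val): 3 synonymous substitutions.
Codon 4 (TTG, Leu): 2 synonymous substitutions.
Total: 1 + 0 + 3 + 2 = 6.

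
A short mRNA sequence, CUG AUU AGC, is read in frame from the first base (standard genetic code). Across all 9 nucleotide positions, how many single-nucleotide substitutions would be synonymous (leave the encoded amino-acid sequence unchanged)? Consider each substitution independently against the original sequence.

7

Codon 1 (CUG, Leu): 4 synonymous substitutions.
Codon 2 (AUU, Ile): 2 synonymous substitutions.
Codon 3 (AGC, Ser): 1 synonymous substitution.
Total: 4 + 2 + 1 = 7.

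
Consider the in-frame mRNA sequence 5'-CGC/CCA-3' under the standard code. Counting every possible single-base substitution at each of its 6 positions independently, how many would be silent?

6

Codon 1 (CGC, Arg): 3 synonymous substitutions.
Codon 2 (CCA, Pro): 3 synonymous substitutions.
Total: 3 + 3 = 6.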